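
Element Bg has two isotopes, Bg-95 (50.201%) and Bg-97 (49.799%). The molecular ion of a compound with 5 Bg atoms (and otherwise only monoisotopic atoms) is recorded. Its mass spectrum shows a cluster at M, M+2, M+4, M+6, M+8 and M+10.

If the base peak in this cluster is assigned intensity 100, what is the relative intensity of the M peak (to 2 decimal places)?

(0.50201 + 0.49799)^5 gives M 0.0319, M+2 0.1581, M+4 0.3137, M+6 0.3112, M+8 0.1544, M+10 0.0306; the largest is M+4.
P(M+4) = C(5,2) × 0.50201^3 × 0.49799^2 = 10 × 0.12651357 × 0.24799404 = 0.313746 (base)
P(M) = C(5,0) × 0.50201^5 × 0.49799^0 = 1 × 0.0318832 × 1.0000 = 0.031883
Relative intensity = 0.031883 / 0.313746 × 100 = 10.16

10.16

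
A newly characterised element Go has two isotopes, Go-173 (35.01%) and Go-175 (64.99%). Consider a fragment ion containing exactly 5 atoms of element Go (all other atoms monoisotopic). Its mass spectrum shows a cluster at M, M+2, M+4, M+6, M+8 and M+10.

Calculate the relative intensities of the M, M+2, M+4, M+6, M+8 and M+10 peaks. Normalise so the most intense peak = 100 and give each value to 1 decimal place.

The 5 Go atoms are independent, so intensities follow the terms of (0.3501 + 0.6499)^5.
P(M) = 0.3501^5 = 0.005260
P(M+2) = 5 × 0.3501^4 × 0.6499^1 = 0.048819
P(M+4) = 10 × 0.3501^3 × 0.6499^2 = 0.181246
P(M+6) = 10 × 0.3501^2 × 0.6499^3 = 0.336453
P(M+8) = 5 × 0.3501^1 × 0.6499^4 = 0.312283
P(M+10) = 0.6499^5 = 0.115940
The M+6 peak is largest (0.336453); scaling to 100 gives 1.6 : 14.5 : 53.9 : 100.0 : 92.8 : 34.5.

1.6 : 14.5 : 53.9 : 100.0 : 92.8 : 34.5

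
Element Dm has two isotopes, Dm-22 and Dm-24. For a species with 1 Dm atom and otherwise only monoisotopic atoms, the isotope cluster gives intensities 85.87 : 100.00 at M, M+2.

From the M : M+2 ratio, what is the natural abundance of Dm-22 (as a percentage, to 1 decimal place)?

Let p = fractional abundance of Dm-22. I(M+2)/I(M) = [C(1,1)·p^0·(1−p)] / p^1 = 1·(1−p)/p = 100.00/85.87 = 1.1646
(1−p)/p = 1.1646/1 = 1.1646  ⇒  p = 1/(1 + 1.1646) = 0.4620
Dm-22: 46.2%, Dm-24: 53.8%.

46.2%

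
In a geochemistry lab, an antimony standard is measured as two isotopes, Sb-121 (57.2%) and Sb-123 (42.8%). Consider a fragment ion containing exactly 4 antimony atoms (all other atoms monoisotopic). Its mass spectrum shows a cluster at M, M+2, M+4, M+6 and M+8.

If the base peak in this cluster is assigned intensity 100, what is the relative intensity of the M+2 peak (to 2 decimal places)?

89.10

Term probabilities: M 0.1070, M+2 0.3204, M+4 0.3596, M+6 0.1794, M+8 0.0336. Base peak = M+4.
P(M+4) = C(4,2) × 0.572^2 × 0.428^2 = 6 × 0.327184 × 0.183184 = 0.359609 (base)
P(M+2) = C(4,1) × 0.572^3 × 0.428^1 = 4 × 0.18714925 × 0.4280 = 0.320400
Relative intensity = 0.320400 / 0.359609 × 100 = 89.10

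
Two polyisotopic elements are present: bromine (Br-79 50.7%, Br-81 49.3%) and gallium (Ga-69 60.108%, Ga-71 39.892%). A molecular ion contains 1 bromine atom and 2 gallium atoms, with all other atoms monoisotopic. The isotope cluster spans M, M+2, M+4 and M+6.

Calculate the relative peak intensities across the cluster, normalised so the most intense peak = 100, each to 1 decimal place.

43.5 : 100.0 : 75.3 : 18.6

Bromine pattern (n=1): 0.5070 : 0.4930
Gallium pattern (n=2): 0.36129717 : 0.47956567 : 0.15913717
Convolve the two distributions (both contribute in 2-u steps):
  M: 0.5070×0.36129717 = 0.183178
  M+2: 0.5070×0.47956567 + 0.4930×0.36129717 = 0.421259
  M+4: 0.5070×0.15913717 + 0.4930×0.47956567 = 0.317108
  M+6: 0.4930×0.15913717 = 0.078455
Scale to base peak (0.421259) = 100: 43.5 : 100.0 : 75.3 : 18.6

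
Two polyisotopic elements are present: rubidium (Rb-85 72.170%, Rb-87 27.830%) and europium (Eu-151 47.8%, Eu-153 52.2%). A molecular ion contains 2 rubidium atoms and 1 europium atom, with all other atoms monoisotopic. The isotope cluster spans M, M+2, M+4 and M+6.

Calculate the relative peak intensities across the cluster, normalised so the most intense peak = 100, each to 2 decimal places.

Rubidium pattern (n=2): 0.52085089 : 0.40169822 : 0.07745089
Europium pattern (n=1): 0.4780 : 0.5220
Convolve the two distributions (both contribute in 2-u steps):
  M: 0.52085089×0.4780 = 0.248967
  M+2: 0.52085089×0.5220 + 0.40169822×0.4780 = 0.463896
  M+4: 0.40169822×0.5220 + 0.07745089×0.4780 = 0.246708
  M+6: 0.07745089×0.5220 = 0.040429
Scale to base peak (0.463896) = 100: 53.67 : 100.00 : 53.18 : 8.72

53.67 : 100.00 : 53.18 : 8.72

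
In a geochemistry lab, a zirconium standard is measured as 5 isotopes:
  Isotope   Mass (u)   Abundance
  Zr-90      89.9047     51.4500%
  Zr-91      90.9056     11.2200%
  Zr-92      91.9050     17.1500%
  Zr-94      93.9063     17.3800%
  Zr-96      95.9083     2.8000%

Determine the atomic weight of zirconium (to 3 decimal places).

91.224 u

The abundance-weighted mean is 0.514500 × 89.9047 + 0.112200 × 90.9056 + 0.171500 × 91.9050 + 0.173800 × 93.9063 + 0.028000 × 95.9083
= 46.25597 + 10.19961 + 15.76171 + 16.32091 + 2.68543 = 91.22363 u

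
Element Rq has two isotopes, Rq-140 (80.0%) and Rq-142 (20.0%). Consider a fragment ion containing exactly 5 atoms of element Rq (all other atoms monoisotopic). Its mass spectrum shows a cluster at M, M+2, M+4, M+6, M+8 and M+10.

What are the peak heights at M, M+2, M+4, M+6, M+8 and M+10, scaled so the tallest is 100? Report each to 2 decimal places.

80.00 : 100.00 : 50.00 : 12.50 : 1.56 : 0.08

The 5 Rq atoms are independent, so intensities follow the terms of (0.800 + 0.200)^5.
P(M) = 0.800^5 = 0.327680
P(M+2) = 5 × 0.800^4 × 0.200^1 = 0.409600
P(M+4) = 10 × 0.800^3 × 0.200^2 = 0.204800
P(M+6) = 10 × 0.800^2 × 0.200^3 = 0.051200
P(M+8) = 5 × 0.800^1 × 0.200^4 = 0.006400
P(M+10) = 0.200^5 = 0.000320
The M+2 peak is largest (0.409600); scaling to 100 gives 80.00 : 100.00 : 50.00 : 12.50 : 1.56 : 0.08.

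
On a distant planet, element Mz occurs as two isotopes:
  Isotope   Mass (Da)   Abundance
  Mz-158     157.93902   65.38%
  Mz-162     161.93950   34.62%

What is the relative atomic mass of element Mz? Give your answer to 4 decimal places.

159.3240 Da

Weight each isotope mass by its fractional abundance: 0.6538 × 157.93902 + 0.3462 × 161.93950
= 103.260531 + 56.063455 = 159.323986 Da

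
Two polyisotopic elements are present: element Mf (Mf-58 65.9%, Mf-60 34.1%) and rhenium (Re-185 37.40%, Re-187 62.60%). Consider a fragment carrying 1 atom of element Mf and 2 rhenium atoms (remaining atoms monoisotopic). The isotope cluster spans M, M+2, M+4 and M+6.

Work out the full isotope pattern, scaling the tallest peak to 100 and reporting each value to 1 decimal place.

22.1 : 85.2 : 100.0 : 32.0

Element Mf pattern (n=1): 0.6590 : 0.3410
Rhenium pattern (n=2): 0.139876 : 0.468248 : 0.391876
Convolve the two distributions (both contribute in 2-u steps):
  M: 0.6590×0.139876 = 0.092178
  M+2: 0.6590×0.468248 + 0.3410×0.139876 = 0.356273
  M+4: 0.6590×0.391876 + 0.3410×0.468248 = 0.417919
  M+6: 0.3410×0.391876 = 0.133630
Scale to base peak (0.417919) = 100: 22.1 : 85.2 : 100.0 : 32.0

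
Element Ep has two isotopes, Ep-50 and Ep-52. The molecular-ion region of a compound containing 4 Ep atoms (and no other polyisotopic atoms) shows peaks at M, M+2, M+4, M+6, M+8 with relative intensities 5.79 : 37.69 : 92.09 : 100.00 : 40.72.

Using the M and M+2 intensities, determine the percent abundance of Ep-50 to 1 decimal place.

Write p for the Ep-50 fraction. I(M+2)/I(M) = [C(4,1)·p^3·(1−p)] / p^4 = 4·(1−p)/p = 37.69/5.79 = 6.5095
(1−p)/p = 6.5095/4 = 1.6274  ⇒  p = 1/(1 + 1.6274) = 0.3806
Ep-50: 38.1%, Ep-52: 61.9%.

38.1%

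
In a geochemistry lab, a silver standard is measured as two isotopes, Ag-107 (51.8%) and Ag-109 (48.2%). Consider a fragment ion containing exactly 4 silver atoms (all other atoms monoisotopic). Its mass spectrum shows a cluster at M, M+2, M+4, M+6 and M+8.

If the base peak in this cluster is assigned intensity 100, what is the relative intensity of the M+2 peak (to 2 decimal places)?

Term probabilities: M 0.0720, M+2 0.2680, M+4 0.3740, M+6 0.2320, M+8 0.0540. Base peak = M+4.
P(M+4) = C(4,2) × 0.518^2 × 0.482^2 = 6 × 0.268324 × 0.232324 = 0.374029 (base)
P(M+2) = C(4,1) × 0.518^3 × 0.482^1 = 4 × 0.13899183 × 0.4820 = 0.267976
Relative intensity = 0.267976 / 0.374029 × 100 = 71.65

71.65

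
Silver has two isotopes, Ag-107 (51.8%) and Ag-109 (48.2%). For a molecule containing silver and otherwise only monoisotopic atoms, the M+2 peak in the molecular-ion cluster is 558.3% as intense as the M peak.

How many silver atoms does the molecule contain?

For n independent Ag atoms, I(M+2)/I(M) = n · (abundance Ag-109) / (abundance Ag-107) = n · 0.482/0.518.
n = 5.583 × 0.518/0.482 = 6.00 ≈ 6

6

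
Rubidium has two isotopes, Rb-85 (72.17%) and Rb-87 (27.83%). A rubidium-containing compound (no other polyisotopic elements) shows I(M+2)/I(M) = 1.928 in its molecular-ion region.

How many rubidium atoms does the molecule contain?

With n Rb atoms, P(M+2)/P(M) = C(n,1)·p^(n−1)q / p^n = n·q/p = n · 0.2783/0.7217.
n = 1.928 × 0.7217/0.2783 = 5.00 ≈ 5

5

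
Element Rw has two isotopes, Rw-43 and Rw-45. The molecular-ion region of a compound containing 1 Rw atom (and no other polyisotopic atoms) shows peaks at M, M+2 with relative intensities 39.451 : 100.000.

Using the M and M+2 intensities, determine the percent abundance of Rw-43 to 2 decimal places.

28.29%

Write p for the Rw-43 fraction. I(M+2)/I(M) = [C(1,1)·p^0·(1−p)] / p^1 = 1·(1−p)/p = 100.000/39.451 = 2.5348
(1−p)/p = 2.5348/1 = 2.5348  ⇒  p = 1/(1 + 2.5348) = 0.2829
Rw-43: 28.29%, Rw-45: 71.71%.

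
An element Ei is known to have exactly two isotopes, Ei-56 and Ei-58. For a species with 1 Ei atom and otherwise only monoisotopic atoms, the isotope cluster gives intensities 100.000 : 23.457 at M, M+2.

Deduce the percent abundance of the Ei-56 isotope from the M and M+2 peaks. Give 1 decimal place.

81.0%

Let p = fractional abundance of Ei-56. I(M+2)/I(M) = [C(1,1)·p^0·(1−p)] / p^1 = 1·(1−p)/p = 23.457/100.000 = 0.2346
(1−p)/p = 0.2346/1 = 0.2346  ⇒  p = 1/(1 + 0.2346) = 0.8100
Ei-56: 81.0%, Ei-58: 19.0%.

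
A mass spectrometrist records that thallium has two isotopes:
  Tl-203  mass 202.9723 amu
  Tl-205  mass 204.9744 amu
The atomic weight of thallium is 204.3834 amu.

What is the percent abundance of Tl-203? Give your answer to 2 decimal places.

With x = fraction of Tl-203 (so Tl-205 is 1 − x):
202.9723·x + 204.9744·(1 − x) = 204.3834
(202.9723 − 204.9744)·x = 204.3834 − 204.9744
x = -0.5910 / -2.0021 = 0.29519 → 29.52% Tl-203, 70.48% Tl-205.

29.52%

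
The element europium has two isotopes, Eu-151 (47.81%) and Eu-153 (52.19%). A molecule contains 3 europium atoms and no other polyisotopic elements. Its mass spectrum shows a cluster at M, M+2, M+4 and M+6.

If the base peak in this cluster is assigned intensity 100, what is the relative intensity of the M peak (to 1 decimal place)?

Term probabilities: M 0.1093, M+2 0.3579, M+4 0.3907, M+6 0.1422. Base peak = M+4.
P(M+4) = C(3,2) × 0.4781^1 × 0.5219^2 = 3 × 0.4781 × 0.27237961 = 0.390674 (base)
P(M) = C(3,0) × 0.4781^3 × 0.5219^0 = 1 × 0.10928391 × 1.0000 = 0.109284
Relative intensity = 0.109284 / 0.390674 × 100 = 28.0

28.0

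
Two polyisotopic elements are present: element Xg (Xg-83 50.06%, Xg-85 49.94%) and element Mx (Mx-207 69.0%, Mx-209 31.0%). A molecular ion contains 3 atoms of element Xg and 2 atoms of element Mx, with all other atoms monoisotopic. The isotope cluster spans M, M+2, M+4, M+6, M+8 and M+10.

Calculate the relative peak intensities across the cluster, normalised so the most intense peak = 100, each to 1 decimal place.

17.0 : 66.2 : 100.0 : 72.8 : 25.4 : 3.4

Element Xg pattern (n=3): 0.12545054 : 0.37544946 : 0.37454946 : 0.12455054
Element Mx pattern (n=2): 0.4761 : 0.4278 : 0.0961
Convolve the two distributions (both contribute in 2-u steps):
  M: 0.12545054×0.4761 = 0.059727
  M+2: 0.12545054×0.4278 + 0.37544946×0.4761 = 0.232419
  M+4: 0.12545054×0.0961 + 0.37544946×0.4278 + 0.37454946×0.4761 = 0.350996
  M+6: 0.37544946×0.0961 + 0.37454946×0.4278 + 0.12455054×0.4761 = 0.255611
  M+8: 0.37454946×0.0961 + 0.12455054×0.4278 = 0.089277
  M+10: 0.12455054×0.0961 = 0.011969
Scale to base peak (0.350996) = 100: 17.0 : 66.2 : 100.0 : 72.8 : 25.4 : 3.4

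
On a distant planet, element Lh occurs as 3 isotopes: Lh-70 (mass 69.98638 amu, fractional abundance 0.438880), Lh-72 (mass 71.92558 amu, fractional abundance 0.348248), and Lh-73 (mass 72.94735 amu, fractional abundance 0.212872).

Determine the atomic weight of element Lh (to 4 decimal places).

Average mass = Σ (abundance × isotope mass) = 0.438880 × 69.98638 + 0.348248 × 71.92558 + 0.212872 × 72.94735
= 30.715622 + 25.047939 + 15.528448 = 71.292009 amu

71.2920 amu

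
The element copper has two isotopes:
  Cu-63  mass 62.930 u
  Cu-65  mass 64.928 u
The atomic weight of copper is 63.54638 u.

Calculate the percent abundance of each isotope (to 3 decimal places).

Writing the weighted mean with unknown fraction x of Cu-63:
62.930·x + 64.928·(1 − x) = 63.54638
(62.930 − 64.928)·x = 63.54638 − 64.928
x = -1.38162 / -1.998 = 0.69150 → 69.150% Cu-63, 30.850% Cu-65.

Cu-63: 69.150%, Cu-65: 30.850%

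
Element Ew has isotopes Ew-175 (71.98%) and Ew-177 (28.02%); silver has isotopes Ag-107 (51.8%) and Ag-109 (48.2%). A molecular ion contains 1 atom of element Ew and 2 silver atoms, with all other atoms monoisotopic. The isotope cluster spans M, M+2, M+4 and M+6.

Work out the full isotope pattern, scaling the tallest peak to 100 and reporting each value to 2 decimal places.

Element Ew pattern (n=1): 0.7198 : 0.2802
Silver pattern (n=2): 0.268324 : 0.499352 : 0.232324
Convolve the two distributions (both contribute in 2-u steps):
  M: 0.7198×0.268324 = 0.193140
  M+2: 0.7198×0.499352 + 0.2802×0.268324 = 0.434618
  M+4: 0.7198×0.232324 + 0.2802×0.499352 = 0.307145
  M+6: 0.2802×0.232324 = 0.065097
Scale to base peak (0.434618) = 100: 44.44 : 100.00 : 70.67 : 14.98

44.44 : 100.00 : 70.67 : 14.98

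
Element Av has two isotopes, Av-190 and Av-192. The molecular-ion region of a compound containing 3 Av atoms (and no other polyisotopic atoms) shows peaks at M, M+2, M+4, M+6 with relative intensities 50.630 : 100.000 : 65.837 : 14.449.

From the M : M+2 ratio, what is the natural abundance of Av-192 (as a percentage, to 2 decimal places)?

39.70%

If p is the fraction of Av that is Av-190, then I(M+2)/I(M) = [C(3,1)·p^2·(1−p)] / p^3 = 3·(1−p)/p = 100.000/50.630 = 1.9751
(1−p)/p = 1.9751/3 = 0.6584  ⇒  p = 1/(1 + 0.6584) = 0.6030
Av-190: 60.30%, Av-192: 39.70%.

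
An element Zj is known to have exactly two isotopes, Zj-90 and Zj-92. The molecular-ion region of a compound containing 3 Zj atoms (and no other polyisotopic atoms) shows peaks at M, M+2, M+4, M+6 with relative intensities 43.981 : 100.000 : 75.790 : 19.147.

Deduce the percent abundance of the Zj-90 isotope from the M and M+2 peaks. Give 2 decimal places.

Write p for the Zj-90 fraction. I(M+2)/I(M) = [C(3,1)·p^2·(1−p)] / p^3 = 3·(1−p)/p = 100.000/43.981 = 2.2737
(1−p)/p = 2.2737/3 = 0.7579  ⇒  p = 1/(1 + 0.7579) = 0.5689
Zj-90: 56.89%, Zj-92: 43.11%.

56.89%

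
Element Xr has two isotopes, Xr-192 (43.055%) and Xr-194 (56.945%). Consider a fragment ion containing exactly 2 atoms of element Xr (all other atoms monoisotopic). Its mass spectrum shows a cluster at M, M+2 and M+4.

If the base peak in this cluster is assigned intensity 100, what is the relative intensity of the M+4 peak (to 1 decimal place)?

66.1

Term probabilities: M 0.1854, M+2 0.4904, M+4 0.3243. Base peak = M+2.
P(M+2) = C(2,1) × 0.43055^1 × 0.56945^1 = 2 × 0.43055 × 0.56945 = 0.490353 (base)
P(M+4) = C(2,2) × 0.43055^0 × 0.56945^2 = 1 × 1.0000 × 0.3242733 = 0.324273
Relative intensity = 0.324273 / 0.490353 × 100 = 66.1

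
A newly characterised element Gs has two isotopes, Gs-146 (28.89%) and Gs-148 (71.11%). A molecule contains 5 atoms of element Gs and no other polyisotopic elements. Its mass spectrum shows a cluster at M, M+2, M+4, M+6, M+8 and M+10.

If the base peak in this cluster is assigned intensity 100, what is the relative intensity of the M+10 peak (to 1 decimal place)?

49.2

(0.2889 + 0.7111)^5 gives M 0.0020, M+2 0.0248, M+4 0.1219, M+6 0.3001, M+8 0.3694, M+10 0.1818; the largest is M+8.
P(M+8) = C(5,4) × 0.2889^1 × 0.7111^4 = 5 × 0.2889 × 0.25569528 = 0.369352 (base)
P(M+10) = C(5,5) × 0.2889^0 × 0.7111^5 = 1 × 1.0000 × 0.18182491 = 0.181825
Relative intensity = 0.181825 / 0.369352 × 100 = 49.2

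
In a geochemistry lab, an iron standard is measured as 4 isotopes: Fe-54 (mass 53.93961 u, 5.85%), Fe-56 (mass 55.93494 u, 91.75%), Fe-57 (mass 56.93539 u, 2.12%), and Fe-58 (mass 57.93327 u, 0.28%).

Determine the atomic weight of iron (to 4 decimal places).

55.8450 u

Ar = Σ fᵢ·mᵢ = 0.0585 × 53.93961 + 0.9175 × 55.93494 + 0.0212 × 56.93539 + 0.0028 × 57.93327
= 3.155467 + 51.320307 + 1.207030 + 0.162213 = 55.845017 u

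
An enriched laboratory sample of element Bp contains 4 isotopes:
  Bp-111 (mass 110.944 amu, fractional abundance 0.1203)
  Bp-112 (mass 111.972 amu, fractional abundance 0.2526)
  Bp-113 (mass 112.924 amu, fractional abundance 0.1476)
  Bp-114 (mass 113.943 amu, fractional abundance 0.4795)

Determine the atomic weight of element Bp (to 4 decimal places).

112.9339 amu

Average mass = Σ (abundance × isotope mass) = 0.1203 × 110.944 + 0.2526 × 111.972 + 0.1476 × 112.924 + 0.4795 × 113.943
= 13.34656 + 28.28413 + 16.66758 + 54.63567 = 112.93394 amu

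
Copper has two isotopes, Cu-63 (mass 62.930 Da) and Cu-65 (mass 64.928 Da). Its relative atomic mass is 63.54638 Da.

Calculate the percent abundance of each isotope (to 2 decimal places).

Cu-63: 69.15%, Cu-65: 30.85%

With x = fraction of Cu-63 (so Cu-65 is 1 − x):
62.930·x + 64.928·(1 − x) = 63.54638
(62.930 − 64.928)·x = 63.54638 − 64.928
x = -1.38162 / -1.998 = 0.69150 → 69.15% Cu-63, 30.85% Cu-65.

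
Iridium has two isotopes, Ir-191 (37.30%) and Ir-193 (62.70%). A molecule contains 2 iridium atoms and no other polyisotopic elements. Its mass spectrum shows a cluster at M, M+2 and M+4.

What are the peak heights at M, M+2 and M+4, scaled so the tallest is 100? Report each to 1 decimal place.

The 2 Ir atoms are independent, so intensities follow the terms of (0.3730 + 0.6270)^2.
P(M) = 0.3730^2 = 0.139129
P(M+2) = 2 × 0.3730^1 × 0.6270^1 = 0.467742
P(M+4) = 0.6270^2 = 0.393129
The M+2 peak is largest (0.467742); scaling to 100 gives 29.7 : 100.0 : 84.0.

29.7 : 100.0 : 84.0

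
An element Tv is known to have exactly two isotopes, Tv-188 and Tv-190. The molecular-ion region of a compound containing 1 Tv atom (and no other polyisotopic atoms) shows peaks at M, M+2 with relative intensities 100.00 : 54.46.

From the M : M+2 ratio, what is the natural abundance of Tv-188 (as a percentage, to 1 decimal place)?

Write p for the Tv-188 fraction. I(M+2)/I(M) = [C(1,1)·p^0·(1−p)] / p^1 = 1·(1−p)/p = 54.46/100.00 = 0.5446
(1−p)/p = 0.5446/1 = 0.5446  ⇒  p = 1/(1 + 0.5446) = 0.6474
Tv-188: 64.7%, Tv-190: 35.3%.

64.7%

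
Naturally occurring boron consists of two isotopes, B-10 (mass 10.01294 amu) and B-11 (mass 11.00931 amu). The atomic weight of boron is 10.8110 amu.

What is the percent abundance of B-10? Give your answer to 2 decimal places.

Let x be the fractional abundance of B-10; then B-11 has abundance 1 − x.
10.01294·x + 11.00931·(1 − x) = 10.8110
(10.01294 − 11.00931)·x = 10.8110 − 11.00931
x = -0.19831 / -0.99637 = 0.19903 → 19.90% B-10, 80.10% B-11.

19.90%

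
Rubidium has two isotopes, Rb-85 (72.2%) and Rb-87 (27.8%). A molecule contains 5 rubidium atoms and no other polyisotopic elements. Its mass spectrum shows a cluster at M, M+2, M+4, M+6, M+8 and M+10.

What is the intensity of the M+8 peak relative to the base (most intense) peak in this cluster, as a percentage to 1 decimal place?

5.7%

(0.722 + 0.278)^5 gives M 0.1962, M+2 0.3777, M+4 0.2909, M+6 0.1120, M+8 0.0216, M+10 0.0017; the largest is M+2.
P(M+2) = C(5,1) × 0.722^4 × 0.278^1 = 5 × 0.27173701 × 0.2780 = 0.377714 (base)
P(M+8) = C(5,4) × 0.722^1 × 0.278^4 = 5 × 0.7220 × 0.00597282 = 0.021562
Relative intensity = 0.021562 / 0.377714 × 100 = 5.7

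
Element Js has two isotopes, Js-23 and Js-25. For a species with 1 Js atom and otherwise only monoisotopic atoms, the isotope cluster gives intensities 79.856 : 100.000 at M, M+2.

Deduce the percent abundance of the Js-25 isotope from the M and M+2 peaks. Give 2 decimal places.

Write p for the Js-23 fraction. I(M+2)/I(M) = [C(1,1)·p^0·(1−p)] / p^1 = 1·(1−p)/p = 100.000/79.856 = 1.2523
(1−p)/p = 1.2523/1 = 1.2523  ⇒  p = 1/(1 + 1.2523) = 0.4440
Js-23: 44.40%, Js-25: 55.60%.

55.60%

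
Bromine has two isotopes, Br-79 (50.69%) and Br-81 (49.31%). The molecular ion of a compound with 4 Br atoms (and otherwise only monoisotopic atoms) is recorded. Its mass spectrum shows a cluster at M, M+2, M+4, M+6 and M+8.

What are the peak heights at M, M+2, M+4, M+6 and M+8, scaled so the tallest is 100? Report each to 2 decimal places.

17.61 : 68.53 : 100.00 : 64.85 : 15.77

Expanding (0.5069 + 0.4931)^4:
P(M) = 0.5069^4 = 0.066022
P(M+2) = 4 × 0.5069^3 × 0.4931^1 = 0.256899
P(M+4) = 6 × 0.5069^2 × 0.4931^2 = 0.374857
P(M+6) = 4 × 0.5069^1 × 0.4931^3 = 0.243101
P(M+8) = 0.4931^4 = 0.059121
The M+4 peak is largest (0.374857); scaling to 100 gives 17.61 : 68.53 : 100.00 : 64.85 : 15.77.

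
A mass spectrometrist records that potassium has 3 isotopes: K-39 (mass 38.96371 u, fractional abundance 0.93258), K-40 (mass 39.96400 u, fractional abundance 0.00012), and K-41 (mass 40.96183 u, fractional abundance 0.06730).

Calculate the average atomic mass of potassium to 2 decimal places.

The abundance-weighted mean is 0.93258 × 38.96371 + 0.00012 × 39.96400 + 0.06730 × 40.96183
= 36.336777 + 0.004796 + 2.756731 = 39.098304 u

39.10 u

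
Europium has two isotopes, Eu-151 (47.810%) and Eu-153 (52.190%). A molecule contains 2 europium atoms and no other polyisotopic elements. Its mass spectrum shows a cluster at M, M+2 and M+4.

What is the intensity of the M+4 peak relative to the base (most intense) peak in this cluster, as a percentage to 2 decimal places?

(0.47810 + 0.52190)^2 gives M 0.2286, M+2 0.4990, M+4 0.2724; the largest is M+2.
P(M+2) = C(2,1) × 0.47810^1 × 0.52190^1 = 2 × 0.4781 × 0.5219 = 0.499041 (base)
P(M+4) = C(2,2) × 0.47810^0 × 0.52190^2 = 1 × 1.0000 × 0.27237961 = 0.272380
Relative intensity = 0.272380 / 0.499041 × 100 = 54.58

54.58%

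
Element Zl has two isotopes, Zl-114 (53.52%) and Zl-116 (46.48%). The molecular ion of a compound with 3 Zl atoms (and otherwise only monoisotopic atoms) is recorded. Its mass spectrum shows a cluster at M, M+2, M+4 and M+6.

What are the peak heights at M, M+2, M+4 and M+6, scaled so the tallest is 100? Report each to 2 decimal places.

38.38 : 100.00 : 86.85 : 25.14

Each Zl atom is independently Zl-114 (p = 0.5352) or Zl-116 (q = 0.4648); the cluster is the binomial expansion (p + q)^3.
P(M) = 0.5352^3 = 0.153302
P(M+2) = 3 × 0.5352^2 × 0.4648^1 = 0.399411
P(M+4) = 3 × 0.5352^1 × 0.4648^2 = 0.346872
P(M+6) = 0.4648^3 = 0.100415
The M+2 peak is largest (0.399411); scaling to 100 gives 38.38 : 100.00 : 86.85 : 25.14.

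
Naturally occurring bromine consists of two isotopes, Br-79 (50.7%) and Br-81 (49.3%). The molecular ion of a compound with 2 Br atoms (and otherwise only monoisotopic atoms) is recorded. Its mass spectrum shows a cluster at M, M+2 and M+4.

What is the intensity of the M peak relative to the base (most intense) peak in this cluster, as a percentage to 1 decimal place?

Term probabilities: M 0.2570, M+2 0.4999, M+4 0.2430. Base peak = M+2.
P(M+2) = C(2,1) × 0.507^1 × 0.493^1 = 2 × 0.5070 × 0.4930 = 0.499902 (base)
P(M) = C(2,0) × 0.507^2 × 0.493^0 = 1 × 0.257049 × 1.0000 = 0.257049
Relative intensity = 0.257049 / 0.499902 × 100 = 51.4

51.4%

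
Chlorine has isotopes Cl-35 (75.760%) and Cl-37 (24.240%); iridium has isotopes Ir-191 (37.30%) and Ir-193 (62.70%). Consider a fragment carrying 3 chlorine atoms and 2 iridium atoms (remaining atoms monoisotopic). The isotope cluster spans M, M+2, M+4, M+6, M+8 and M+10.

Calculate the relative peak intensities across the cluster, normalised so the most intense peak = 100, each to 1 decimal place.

15.7 : 68.0 : 100.0 : 59.4 : 15.4 : 1.5

Chlorine pattern (n=3): 0.4348304 : 0.41738208 : 0.13354464 : 0.01424288
Iridium pattern (n=2): 0.139129 : 0.467742 : 0.393129
Convolve the two distributions (both contribute in 2-u steps):
  M: 0.4348304×0.139129 = 0.060498
  M+2: 0.4348304×0.467742 + 0.41738208×0.139129 = 0.261458
  M+4: 0.4348304×0.393129 + 0.41738208×0.467742 + 0.13354464×0.139129 = 0.384752
  M+6: 0.41738208×0.393129 + 0.13354464×0.467742 + 0.01424288×0.139129 = 0.228531
  M+8: 0.13354464×0.393129 + 0.01424288×0.467742 = 0.059162
  M+10: 0.01424288×0.393129 = 0.005599
Scale to base peak (0.384752) = 100: 15.7 : 68.0 : 100.0 : 59.4 : 15.4 : 1.5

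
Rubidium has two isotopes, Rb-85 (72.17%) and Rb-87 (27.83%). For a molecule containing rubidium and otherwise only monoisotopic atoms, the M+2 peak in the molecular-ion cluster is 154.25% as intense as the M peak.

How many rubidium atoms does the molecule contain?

With n Rb atoms, P(M+2)/P(M) = C(n,1)·p^(n−1)q / p^n = n·q/p = n · 0.2783/0.7217.
n = 1.5425 × 0.7217/0.2783 = 4.00 ≈ 4

4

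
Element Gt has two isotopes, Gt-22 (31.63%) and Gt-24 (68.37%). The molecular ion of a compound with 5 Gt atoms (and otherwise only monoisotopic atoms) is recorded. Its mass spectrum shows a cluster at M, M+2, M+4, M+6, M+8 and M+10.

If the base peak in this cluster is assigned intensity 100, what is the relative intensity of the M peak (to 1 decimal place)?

Binomial terms of (0.3163 + 0.6837)^5: M 0.0032, M+2 0.0342, M+4 0.1479, M+6 0.3197, M+8 0.3456, M+10 0.1494 → M+8 is the base peak.
P(M+8) = C(5,4) × 0.3163^1 × 0.6837^4 = 5 × 0.3163 × 0.21850547 = 0.345566 (base)
P(M) = C(5,0) × 0.3163^5 × 0.6837^0 = 1 × 0.00316589 × 1.0000 = 0.003166
Relative intensity = 0.003166 / 0.345566 × 100 = 0.9

0.9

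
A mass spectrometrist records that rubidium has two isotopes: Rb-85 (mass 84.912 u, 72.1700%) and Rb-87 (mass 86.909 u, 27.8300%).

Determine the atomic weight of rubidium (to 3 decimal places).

The abundance-weighted mean is 0.721700 × 84.912 + 0.278300 × 86.909
= 61.2810 + 24.1868 = 85.4678 u

85.468 u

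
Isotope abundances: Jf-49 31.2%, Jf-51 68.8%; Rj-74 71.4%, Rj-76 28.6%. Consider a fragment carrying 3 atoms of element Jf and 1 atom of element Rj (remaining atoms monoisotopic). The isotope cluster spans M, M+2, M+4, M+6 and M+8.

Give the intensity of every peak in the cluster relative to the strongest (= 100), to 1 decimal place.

Element Jf pattern (n=3): 0.03037133 : 0.20091802 : 0.44304998 : 0.32566067
Element Rj pattern (n=1): 0.7140 : 0.2860
Convolve the two distributions (both contribute in 2-u steps):
  M: 0.03037133×0.7140 = 0.021685
  M+2: 0.03037133×0.2860 + 0.20091802×0.7140 = 0.152142
  M+4: 0.20091802×0.2860 + 0.44304998×0.7140 = 0.373800
  M+6: 0.44304998×0.2860 + 0.32566067×0.7140 = 0.359234
  M+8: 0.32566067×0.2860 = 0.093139
Scale to base peak (0.373800) = 100: 5.8 : 40.7 : 100.0 : 96.1 : 24.9

5.8 : 40.7 : 100.0 : 96.1 : 24.9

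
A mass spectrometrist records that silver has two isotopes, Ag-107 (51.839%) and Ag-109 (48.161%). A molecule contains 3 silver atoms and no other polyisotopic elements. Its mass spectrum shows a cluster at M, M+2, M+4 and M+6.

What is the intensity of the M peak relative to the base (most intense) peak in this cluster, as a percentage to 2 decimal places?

Term probabilities: M 0.1393, M+2 0.3883, M+4 0.3607, M+6 0.1117. Base peak = M+2.
P(M+2) = C(3,1) × 0.51839^2 × 0.48161^1 = 3 × 0.26872819 × 0.48161 = 0.388267 (base)
P(M) = C(3,0) × 0.51839^3 × 0.48161^0 = 1 × 0.13930601 × 1.0000 = 0.139306
Relative intensity = 0.139306 / 0.388267 × 100 = 35.88

35.88%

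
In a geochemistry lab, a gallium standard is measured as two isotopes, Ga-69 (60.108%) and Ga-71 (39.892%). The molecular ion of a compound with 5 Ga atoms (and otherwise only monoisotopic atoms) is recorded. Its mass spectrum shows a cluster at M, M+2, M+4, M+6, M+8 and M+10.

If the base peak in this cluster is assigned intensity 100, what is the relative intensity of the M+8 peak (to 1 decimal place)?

22.0

(0.60108 + 0.39892)^5 gives M 0.0785, M+2 0.2604, M+4 0.3456, M+6 0.2294, M+8 0.0761, M+10 0.0101; the largest is M+4.
P(M+4) = C(5,2) × 0.60108^3 × 0.39892^2 = 10 × 0.2171685 × 0.15913717 = 0.345596 (base)
P(M+8) = C(5,4) × 0.60108^1 × 0.39892^4 = 5 × 0.60108 × 0.02532464 = 0.076111
Relative intensity = 0.076111 / 0.345596 × 100 = 22.0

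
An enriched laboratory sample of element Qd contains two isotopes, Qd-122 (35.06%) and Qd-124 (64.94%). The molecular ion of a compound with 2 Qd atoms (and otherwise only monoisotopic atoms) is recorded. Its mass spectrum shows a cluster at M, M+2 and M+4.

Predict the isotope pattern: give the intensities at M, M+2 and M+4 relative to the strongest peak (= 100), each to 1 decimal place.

Expanding (0.3506 + 0.6494)^2:
P(M) = 0.3506^2 = 0.122920
P(M+2) = 2 × 0.3506^1 × 0.6494^1 = 0.455359
P(M+4) = 0.6494^2 = 0.421720
The M+2 peak is largest (0.455359); scaling to 100 gives 27.0 : 100.0 : 92.6.

27.0 : 100.0 : 92.6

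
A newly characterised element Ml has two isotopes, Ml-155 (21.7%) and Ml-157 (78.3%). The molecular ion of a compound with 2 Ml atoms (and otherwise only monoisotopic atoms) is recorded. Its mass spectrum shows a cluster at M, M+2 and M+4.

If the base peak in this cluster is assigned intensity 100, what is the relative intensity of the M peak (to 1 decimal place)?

Term probabilities: M 0.0471, M+2 0.3398, M+4 0.6131. Base peak = M+4.
P(M+4) = C(2,2) × 0.217^0 × 0.783^2 = 1 × 1.0000 × 0.613089 = 0.613089 (base)
P(M) = C(2,0) × 0.217^2 × 0.783^0 = 1 × 0.047089 × 1.0000 = 0.047089
Relative intensity = 0.047089 / 0.613089 × 100 = 7.7

7.7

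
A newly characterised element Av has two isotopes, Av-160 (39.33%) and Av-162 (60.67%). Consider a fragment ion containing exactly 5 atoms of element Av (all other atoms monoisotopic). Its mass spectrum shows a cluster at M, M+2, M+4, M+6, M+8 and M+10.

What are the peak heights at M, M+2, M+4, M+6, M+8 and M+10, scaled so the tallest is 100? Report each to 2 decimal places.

The 5 Av atoms are independent, so intensities follow the terms of (0.3933 + 0.6067)^5.
P(M) = 0.3933^5 = 0.009411
P(M+2) = 5 × 0.3933^4 × 0.6067^1 = 0.072584
P(M+4) = 10 × 0.3933^3 × 0.6067^2 = 0.223934
P(M+6) = 10 × 0.3933^2 × 0.6067^3 = 0.345438
P(M+8) = 5 × 0.3933^1 × 0.6067^4 = 0.266434
P(M+10) = 0.6067^5 = 0.082200
The M+6 peak is largest (0.345438); scaling to 100 gives 2.72 : 21.01 : 64.83 : 100.00 : 77.13 : 23.80.

2.72 : 21.01 : 64.83 : 100.00 : 77.13 : 23.80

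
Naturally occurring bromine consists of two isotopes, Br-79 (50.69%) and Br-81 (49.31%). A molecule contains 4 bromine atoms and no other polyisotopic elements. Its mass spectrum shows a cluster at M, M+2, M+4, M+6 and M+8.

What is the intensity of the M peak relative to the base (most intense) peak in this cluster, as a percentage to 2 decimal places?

(0.5069 + 0.4931)^4 gives M 0.0660, M+2 0.2569, M+4 0.3749, M+6 0.2431, M+8 0.0591; the largest is M+4.
P(M+4) = C(4,2) × 0.5069^2 × 0.4931^2 = 6 × 0.25694761 × 0.24314761 = 0.374857 (base)
P(M) = C(4,0) × 0.5069^4 × 0.4931^0 = 1 × 0.06602207 × 1.0000 = 0.066022
Relative intensity = 0.066022 / 0.374857 × 100 = 17.61

17.61%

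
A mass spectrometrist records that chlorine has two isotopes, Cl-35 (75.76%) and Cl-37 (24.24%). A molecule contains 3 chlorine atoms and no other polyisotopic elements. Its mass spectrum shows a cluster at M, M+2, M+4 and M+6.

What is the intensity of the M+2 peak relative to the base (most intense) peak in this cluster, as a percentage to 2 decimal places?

Binomial terms of (0.7576 + 0.2424)^3: M 0.4348, M+2 0.4174, M+4 0.1335, M+6 0.0142 → M is the base peak.
P(M) = C(3,0) × 0.7576^3 × 0.2424^0 = 1 × 0.4348304 × 1.0000 = 0.434830 (base)
P(M+2) = C(3,1) × 0.7576^2 × 0.2424^1 = 3 × 0.57395776 × 0.2424 = 0.417382
Relative intensity = 0.417382 / 0.434830 × 100 = 95.99

95.99%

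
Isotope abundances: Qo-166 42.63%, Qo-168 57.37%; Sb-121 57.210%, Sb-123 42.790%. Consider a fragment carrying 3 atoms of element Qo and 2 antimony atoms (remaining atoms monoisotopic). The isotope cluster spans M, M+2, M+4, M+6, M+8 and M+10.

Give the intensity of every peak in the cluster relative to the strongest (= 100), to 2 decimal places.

Element Qo pattern (n=3): 0.07747222 : 0.31277841 : 0.42092652 : 0.18882285
Antimony pattern (n=2): 0.32729841 : 0.48960318 : 0.18309841
Convolve the two distributions (both contribute in 2-u steps):
  M: 0.07747222×0.32729841 = 0.025357
  M+2: 0.07747222×0.48960318 + 0.31277841×0.32729841 = 0.140303
  M+4: 0.07747222×0.18309841 + 0.31277841×0.48960318 + 0.42092652×0.32729841 = 0.305091
  M+6: 0.31277841×0.18309841 + 0.42092652×0.48960318 + 0.18882285×0.32729841 = 0.325158
  M+8: 0.42092652×0.18309841 + 0.18882285×0.48960318 = 0.169519
  M+10: 0.18882285×0.18309841 = 0.034573
Scale to base peak (0.325158) = 100: 7.80 : 43.15 : 93.83 : 100.00 : 52.13 : 10.63

7.80 : 43.15 : 93.83 : 100.00 : 52.13 : 10.63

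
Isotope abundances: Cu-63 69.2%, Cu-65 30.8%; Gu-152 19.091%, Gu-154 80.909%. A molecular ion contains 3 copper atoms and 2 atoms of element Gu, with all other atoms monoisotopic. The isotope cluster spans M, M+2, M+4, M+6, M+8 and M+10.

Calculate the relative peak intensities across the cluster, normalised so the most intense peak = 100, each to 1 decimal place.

3.3 : 32.8 : 100.0 : 97.4 : 38.2 : 5.3

Copper pattern (n=3): 0.33137389 : 0.44247034 : 0.19693766 : 0.02921811
Element Gu pattern (n=2): 0.03644663 : 0.30892674 : 0.65462663
Convolve the two distributions (both contribute in 2-u steps):
  M: 0.33137389×0.03644663 = 0.012077
  M+2: 0.33137389×0.30892674 + 0.44247034×0.03644663 = 0.118497
  M+4: 0.33137389×0.65462663 + 0.44247034×0.30892674 + 0.19693766×0.03644663 = 0.360795
  M+6: 0.44247034×0.65462663 + 0.19693766×0.30892674 + 0.02921811×0.03644663 = 0.351557
  M+8: 0.19693766×0.65462663 + 0.02921811×0.30892674 = 0.137947
  M+10: 0.02921811×0.65462663 = 0.019127
Scale to base peak (0.360795) = 100: 3.3 : 32.8 : 100.0 : 97.4 : 38.2 : 5.3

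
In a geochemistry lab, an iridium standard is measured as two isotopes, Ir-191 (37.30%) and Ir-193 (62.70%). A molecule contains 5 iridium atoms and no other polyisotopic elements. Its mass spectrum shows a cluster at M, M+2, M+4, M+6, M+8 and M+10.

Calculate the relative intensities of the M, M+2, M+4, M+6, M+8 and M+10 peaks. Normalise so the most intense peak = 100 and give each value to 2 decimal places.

Each Ir atom is independently Ir-191 (p = 0.3730) or Ir-193 (q = 0.6270); the cluster is the binomial expansion (p + q)^5.
P(M) = 0.3730^5 = 0.007220
P(M+2) = 5 × 0.3730^4 × 0.6270^1 = 0.060684
P(M+4) = 10 × 0.3730^3 × 0.6270^2 = 0.204015
P(M+6) = 10 × 0.3730^2 × 0.6270^3 = 0.342942
P(M+8) = 5 × 0.3730^1 × 0.6270^4 = 0.288237
P(M+10) = 0.6270^5 = 0.096903
The M+6 peak is largest (0.342942); scaling to 100 gives 2.11 : 17.70 : 59.49 : 100.00 : 84.05 : 28.26.

2.11 : 17.70 : 59.49 : 100.00 : 84.05 : 28.26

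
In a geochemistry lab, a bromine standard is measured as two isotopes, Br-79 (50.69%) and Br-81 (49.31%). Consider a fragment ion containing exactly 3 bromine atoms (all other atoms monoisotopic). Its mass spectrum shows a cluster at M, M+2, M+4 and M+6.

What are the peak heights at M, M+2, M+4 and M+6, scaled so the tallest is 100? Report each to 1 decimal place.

Expanding (0.5069 + 0.4931)^3:
P(M) = 0.5069^3 = 0.130247
P(M+2) = 3 × 0.5069^2 × 0.4931^1 = 0.380103
P(M+4) = 3 × 0.5069^1 × 0.4931^2 = 0.369755
P(M+6) = 0.4931^3 = 0.119896
The M+2 peak is largest (0.380103); scaling to 100 gives 34.3 : 100.0 : 97.3 : 31.5.

34.3 : 100.0 : 97.3 : 31.5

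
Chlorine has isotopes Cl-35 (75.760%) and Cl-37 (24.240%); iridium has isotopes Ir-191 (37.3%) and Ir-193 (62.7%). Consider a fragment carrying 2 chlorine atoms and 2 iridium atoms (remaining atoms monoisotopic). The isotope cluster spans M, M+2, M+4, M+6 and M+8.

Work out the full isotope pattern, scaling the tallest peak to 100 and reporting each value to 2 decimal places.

19.69 : 78.79 : 100.00 : 42.37 : 5.69

Chlorine pattern (n=2): 0.57395776 : 0.36728448 : 0.05875776
Iridium pattern (n=2): 0.139129 : 0.467742 : 0.393129
Convolve the two distributions (both contribute in 2-u steps):
  M: 0.57395776×0.139129 = 0.079854
  M+2: 0.57395776×0.467742 + 0.36728448×0.139129 = 0.319564
  M+4: 0.57395776×0.393129 + 0.36728448×0.467742 + 0.05875776×0.139129 = 0.405609
  M+6: 0.36728448×0.393129 + 0.05875776×0.467742 = 0.171874
  M+8: 0.05875776×0.393129 = 0.023099
Scale to base peak (0.405609) = 100: 19.69 : 78.79 : 100.00 : 42.37 : 5.69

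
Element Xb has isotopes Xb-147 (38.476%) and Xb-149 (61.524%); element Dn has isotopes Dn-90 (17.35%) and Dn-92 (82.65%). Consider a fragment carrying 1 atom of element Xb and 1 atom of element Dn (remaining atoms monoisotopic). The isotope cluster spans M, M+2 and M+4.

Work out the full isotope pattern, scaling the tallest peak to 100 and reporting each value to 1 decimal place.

Element Xb pattern (n=1): 0.38476 : 0.61524
Element Dn pattern (n=1): 0.1735 : 0.8265
Convolve the two distributions (both contribute in 2-u steps):
  M: 0.38476×0.1735 = 0.066756
  M+2: 0.38476×0.8265 + 0.61524×0.1735 = 0.424748
  M+4: 0.61524×0.8265 = 0.508496
Scale to base peak (0.508496) = 100: 13.1 : 83.5 : 100.0

13.1 : 83.5 : 100.0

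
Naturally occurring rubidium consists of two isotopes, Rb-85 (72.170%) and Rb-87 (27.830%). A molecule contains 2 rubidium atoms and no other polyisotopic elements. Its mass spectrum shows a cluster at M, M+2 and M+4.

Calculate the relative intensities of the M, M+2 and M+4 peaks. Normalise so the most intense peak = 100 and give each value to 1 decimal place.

100.0 : 77.1 : 14.9

Each Rb atom is independently Rb-85 (p = 0.72170) or Rb-87 (q = 0.27830); the cluster is the binomial expansion (p + q)^2.
P(M) = 0.72170^2 = 0.520851
P(M+2) = 2 × 0.72170^1 × 0.27830^1 = 0.401698
P(M+4) = 0.27830^2 = 0.077451
The M peak is largest (0.520851); scaling to 100 gives 100.0 : 77.1 : 14.9.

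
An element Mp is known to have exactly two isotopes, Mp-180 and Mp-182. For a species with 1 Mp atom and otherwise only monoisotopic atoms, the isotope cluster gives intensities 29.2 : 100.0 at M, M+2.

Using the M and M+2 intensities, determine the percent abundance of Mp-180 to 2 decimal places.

Write p for the Mp-180 fraction. I(M+2)/I(M) = [C(1,1)·p^0·(1−p)] / p^1 = 1·(1−p)/p = 100.0/29.2 = 3.4247
(1−p)/p = 3.4247/1 = 3.4247  ⇒  p = 1/(1 + 3.4247) = 0.2260
Mp-180: 22.60%, Mp-182: 77.40%.

22.60%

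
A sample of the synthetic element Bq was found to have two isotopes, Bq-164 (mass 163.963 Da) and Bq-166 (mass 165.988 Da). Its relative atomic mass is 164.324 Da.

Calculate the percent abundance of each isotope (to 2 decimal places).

Writing the weighted mean with unknown fraction x of Bq-164:
163.963·x + 165.988·(1 − x) = 164.324
(163.963 − 165.988)·x = 164.324 − 165.988
x = -1.664 / -2.025 = 0.82173 → 82.17% Bq-164, 17.83% Bq-166.

Bq-164: 82.17%, Bq-166: 17.83%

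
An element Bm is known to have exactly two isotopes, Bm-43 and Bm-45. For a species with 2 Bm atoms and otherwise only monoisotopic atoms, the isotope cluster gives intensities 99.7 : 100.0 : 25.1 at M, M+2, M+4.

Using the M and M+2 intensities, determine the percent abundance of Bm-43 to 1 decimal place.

66.6%

Let p = fractional abundance of Bm-43. I(M+2)/I(M) = [C(2,1)·p^1·(1−p)] / p^2 = 2·(1−p)/p = 100.0/99.7 = 1.0030
(1−p)/p = 1.0030/2 = 0.5015  ⇒  p = 1/(1 + 0.5015) = 0.6660
Bm-43: 66.6%, Bm-45: 33.4%.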